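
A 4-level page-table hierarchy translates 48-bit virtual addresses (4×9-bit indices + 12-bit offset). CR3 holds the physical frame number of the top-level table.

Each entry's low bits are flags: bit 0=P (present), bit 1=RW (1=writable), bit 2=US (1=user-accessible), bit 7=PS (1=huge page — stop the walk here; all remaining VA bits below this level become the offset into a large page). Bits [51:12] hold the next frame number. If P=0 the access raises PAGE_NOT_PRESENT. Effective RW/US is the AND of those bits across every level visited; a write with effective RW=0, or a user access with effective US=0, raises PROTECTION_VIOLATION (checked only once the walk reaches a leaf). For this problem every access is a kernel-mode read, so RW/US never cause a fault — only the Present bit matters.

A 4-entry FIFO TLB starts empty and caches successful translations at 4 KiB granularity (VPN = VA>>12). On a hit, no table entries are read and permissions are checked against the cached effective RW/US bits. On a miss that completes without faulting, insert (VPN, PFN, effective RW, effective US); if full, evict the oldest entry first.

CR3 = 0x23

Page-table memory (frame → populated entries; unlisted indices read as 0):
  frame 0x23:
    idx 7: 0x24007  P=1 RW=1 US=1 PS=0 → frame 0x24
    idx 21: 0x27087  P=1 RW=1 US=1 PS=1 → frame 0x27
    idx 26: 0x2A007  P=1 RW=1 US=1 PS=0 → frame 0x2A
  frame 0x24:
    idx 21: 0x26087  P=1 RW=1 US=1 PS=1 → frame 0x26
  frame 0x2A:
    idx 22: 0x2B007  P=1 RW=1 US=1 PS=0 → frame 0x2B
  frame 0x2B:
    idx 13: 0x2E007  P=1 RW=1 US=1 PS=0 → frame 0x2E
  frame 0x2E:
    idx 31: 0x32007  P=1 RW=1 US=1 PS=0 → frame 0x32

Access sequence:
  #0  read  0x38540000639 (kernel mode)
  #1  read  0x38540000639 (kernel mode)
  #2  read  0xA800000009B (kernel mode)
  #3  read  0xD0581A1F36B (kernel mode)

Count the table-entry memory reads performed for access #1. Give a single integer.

Per-access translation:
#0 VA=0x38540000639 (r,kernel):
  L0: frame=0x23 idx=7 entry=0x24007 [P=1 RW=1 US=1 PS=0]
  L1: frame=0x24 idx=21 entry=0x26087 [P=1 RW=1 US=1 PS=1]
  ⇒ phys 0x26639 (huge @L1)  [2 reads]
#1 VA=0x38540000639 (r,kernel):
  TLB hit vpn=0x38540000 → PA=0x26639
#2 VA=0xA800000009B (r,kernel):
  L0: frame=0x23 idx=21 entry=0x27087 [P=1 RW=1 US=1 PS=1]
  ⇒ phys 0x2709B (huge @L0)  [1 reads]
#3 VA=0xD0581A1F36B (r,kernel):
  L0: frame=0x23 idx=26 entry=0x2A007 [P=1 RW=1 US=1 PS=0]
  L1: frame=0x2A idx=22 entry=0x2B007 [P=1 RW=1 US=1 PS=0]
  L2: frame=0x2B idx=13 entry=0x2E007 [P=1 RW=1 US=1 PS=0]
  L3: frame=0x2E idx=31 entry=0x32007 [P=1 RW=1 US=1 PS=0]
  ⇒ phys 0x3236B  [4 reads]

Entries read for #1: 0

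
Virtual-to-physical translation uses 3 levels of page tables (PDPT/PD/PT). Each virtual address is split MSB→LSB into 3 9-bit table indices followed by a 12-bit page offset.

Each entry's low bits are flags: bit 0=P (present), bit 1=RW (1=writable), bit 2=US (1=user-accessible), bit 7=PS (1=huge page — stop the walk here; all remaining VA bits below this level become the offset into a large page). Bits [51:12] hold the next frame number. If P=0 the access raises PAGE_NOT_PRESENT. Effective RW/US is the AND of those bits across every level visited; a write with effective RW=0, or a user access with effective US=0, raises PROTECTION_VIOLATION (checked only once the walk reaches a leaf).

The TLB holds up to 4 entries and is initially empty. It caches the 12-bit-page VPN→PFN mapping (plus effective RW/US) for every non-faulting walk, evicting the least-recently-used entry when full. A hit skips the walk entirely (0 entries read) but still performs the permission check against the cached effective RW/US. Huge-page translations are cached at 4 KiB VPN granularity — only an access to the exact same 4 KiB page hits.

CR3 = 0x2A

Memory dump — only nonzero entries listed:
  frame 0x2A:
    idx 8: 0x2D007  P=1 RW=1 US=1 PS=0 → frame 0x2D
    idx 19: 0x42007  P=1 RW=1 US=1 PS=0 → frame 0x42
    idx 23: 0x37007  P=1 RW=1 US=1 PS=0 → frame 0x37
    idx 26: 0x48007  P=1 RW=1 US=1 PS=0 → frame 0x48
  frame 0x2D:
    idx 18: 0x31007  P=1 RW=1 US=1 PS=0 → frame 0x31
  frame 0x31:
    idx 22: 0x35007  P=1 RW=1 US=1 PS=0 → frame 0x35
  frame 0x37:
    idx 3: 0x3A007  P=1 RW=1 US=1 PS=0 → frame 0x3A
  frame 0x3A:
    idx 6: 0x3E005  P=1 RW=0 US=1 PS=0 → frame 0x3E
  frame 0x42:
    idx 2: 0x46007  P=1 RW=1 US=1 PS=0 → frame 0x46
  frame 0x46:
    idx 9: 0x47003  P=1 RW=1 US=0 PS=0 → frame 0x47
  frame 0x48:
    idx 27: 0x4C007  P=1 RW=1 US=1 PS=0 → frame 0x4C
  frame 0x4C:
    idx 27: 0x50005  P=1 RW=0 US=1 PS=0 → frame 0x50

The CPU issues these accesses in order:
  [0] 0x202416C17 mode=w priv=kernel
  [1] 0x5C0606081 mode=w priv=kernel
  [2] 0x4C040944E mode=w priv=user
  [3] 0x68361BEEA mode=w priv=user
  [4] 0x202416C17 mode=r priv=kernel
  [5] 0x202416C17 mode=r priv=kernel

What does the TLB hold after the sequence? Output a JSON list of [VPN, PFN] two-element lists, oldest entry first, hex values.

Per-access translation:
#0 VA=0x202416C17 (w,kernel):
  [0] read 0x2A idx=8: raw=0x2D007 flags P=1 W=1 U=1 S=0
  [1] read 0x2D idx=18: raw=0x31007 flags P=1 W=1 U=1 S=0
  [2] read 0x31 idx=22: raw=0x35007 flags P=1 W=1 U=1 S=0
  → PA=0x35C17  (3 entries read)
#1 VA=0x5C0606081 (w,kernel):
  [0] read 0x2A idx=23: raw=0x37007 flags P=1 W=1 U=1 S=0
  [1] read 0x37 idx=3: raw=0x3A007 flags P=1 W=1 U=1 S=0
  [2] read 0x3A idx=6: raw=0x3E005 flags P=1 W=0 U=1 S=0
  → PROTECTION_VIOLATION  (3 entries read)
#2 VA=0x4C040944E (w,user):
  [0] read 0x2A idx=19: raw=0x42007 flags P=1 W=1 U=1 S=0
  [1] read 0x42 idx=2: raw=0x46007 flags P=1 W=1 U=1 S=0
  [2] read 0x46 idx=9: raw=0x47003 flags P=1 W=1 U=0 S=0
  → PROTECTION_VIOLATION  (3 entries read)
#3 VA=0x68361BEEA (w,user):
  [0] read 0x2A idx=26: raw=0x48007 flags P=1 W=1 U=1 S=0
  [1] read 0x48 idx=27: raw=0x4C007 flags P=1 W=1 U=1 S=0
  [2] read 0x4C idx=27: raw=0x50005 flags P=1 W=0 U=1 S=0
  → PROTECTION_VIOLATION  (3 entries read)
#4 VA=0x202416C17 (r,kernel):
  TLB hit vpn=0x202416 → PA=0x35C17
#5 VA=0x202416C17 (r,kernel):
  TLB hit vpn=0x202416 → PA=0x35C17

TLB: [["0x202416", "0x35"]]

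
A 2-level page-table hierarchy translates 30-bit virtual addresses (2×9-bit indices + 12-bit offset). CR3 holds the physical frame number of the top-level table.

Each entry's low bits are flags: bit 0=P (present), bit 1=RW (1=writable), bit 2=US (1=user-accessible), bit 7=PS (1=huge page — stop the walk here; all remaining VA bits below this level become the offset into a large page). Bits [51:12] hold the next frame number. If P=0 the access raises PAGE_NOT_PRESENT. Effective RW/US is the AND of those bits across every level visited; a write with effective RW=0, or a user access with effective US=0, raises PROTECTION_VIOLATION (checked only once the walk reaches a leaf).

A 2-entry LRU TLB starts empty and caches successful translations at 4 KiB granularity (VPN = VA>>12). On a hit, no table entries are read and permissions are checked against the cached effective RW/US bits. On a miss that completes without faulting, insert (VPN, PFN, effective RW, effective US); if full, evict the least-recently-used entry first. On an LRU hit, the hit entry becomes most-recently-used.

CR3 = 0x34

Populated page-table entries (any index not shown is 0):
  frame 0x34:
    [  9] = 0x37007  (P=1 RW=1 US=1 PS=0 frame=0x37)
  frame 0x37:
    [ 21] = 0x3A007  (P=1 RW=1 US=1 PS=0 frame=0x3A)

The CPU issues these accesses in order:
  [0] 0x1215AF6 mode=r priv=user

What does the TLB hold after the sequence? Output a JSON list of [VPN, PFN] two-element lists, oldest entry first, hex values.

Trace:
#0 VA=0x1215AF6 (r,user):
  lvl0: tbl 0x34, slot 9 ⇒ 0x37007 (P1/RW1/US1/PS0)
  lvl1: tbl 0x37, slot 21 ⇒ 0x3A007 (P1/RW1/US1/PS0)
  ⇒ phys 0x3AAF6  [2 reads]

TLB: [["0x1215", "0x3A"]]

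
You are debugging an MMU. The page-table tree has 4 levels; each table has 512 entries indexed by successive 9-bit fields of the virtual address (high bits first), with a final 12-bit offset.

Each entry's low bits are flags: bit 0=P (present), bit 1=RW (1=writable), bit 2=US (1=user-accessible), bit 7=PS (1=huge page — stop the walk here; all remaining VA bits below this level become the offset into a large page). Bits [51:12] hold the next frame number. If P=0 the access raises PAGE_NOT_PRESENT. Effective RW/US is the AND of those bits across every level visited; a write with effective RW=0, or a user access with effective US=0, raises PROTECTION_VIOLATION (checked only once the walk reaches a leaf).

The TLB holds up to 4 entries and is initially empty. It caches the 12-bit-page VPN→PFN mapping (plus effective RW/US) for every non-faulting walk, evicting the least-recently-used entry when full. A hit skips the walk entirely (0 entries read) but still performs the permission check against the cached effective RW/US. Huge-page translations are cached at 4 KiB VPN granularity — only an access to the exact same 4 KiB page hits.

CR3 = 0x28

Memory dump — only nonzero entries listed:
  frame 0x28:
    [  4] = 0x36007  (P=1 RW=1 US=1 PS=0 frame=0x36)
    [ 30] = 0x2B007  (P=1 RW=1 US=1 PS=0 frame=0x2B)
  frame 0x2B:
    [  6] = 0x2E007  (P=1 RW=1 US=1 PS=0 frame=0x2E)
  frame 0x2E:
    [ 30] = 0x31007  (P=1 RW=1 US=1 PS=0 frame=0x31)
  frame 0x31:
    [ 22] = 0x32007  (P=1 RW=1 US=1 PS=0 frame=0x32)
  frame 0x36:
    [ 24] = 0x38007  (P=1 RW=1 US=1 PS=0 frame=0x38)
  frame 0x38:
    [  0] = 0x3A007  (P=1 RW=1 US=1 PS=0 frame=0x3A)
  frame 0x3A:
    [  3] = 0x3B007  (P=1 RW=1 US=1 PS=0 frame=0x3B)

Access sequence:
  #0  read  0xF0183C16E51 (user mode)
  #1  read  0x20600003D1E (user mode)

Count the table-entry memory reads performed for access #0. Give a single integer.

Per-access translation:
#0 VA=0xF0183C16E51 (r,user):
  lvl0: tbl 0x28, slot 30 ⇒ 0x2B007 (P1/RW1/US1/PS0)
  lvl1: tbl 0x2B, slot 6 ⇒ 0x2E007 (P1/RW1/US1/PS0)
  lvl2: tbl 0x2E, slot 30 ⇒ 0x31007 (P1/RW1/US1/PS0)
  lvl3: tbl 0x31, slot 22 ⇒ 0x32007 (P1/RW1/US1/PS0)
  ⇒ phys 0x32E51  [4 reads]
#1 VA=0x20600003D1E (r,user):
  lvl0: tbl 0x28, slot 4 ⇒ 0x36007 (P1/RW1/US1/PS0)
  lvl1: tbl 0x36, slot 24 ⇒ 0x38007 (P1/RW1/US1/PS0)
  lvl2: tbl 0x38, slot 0 ⇒ 0x3A007 (P1/RW1/US1/PS0)
  lvl3: tbl 0x3A, slot 3 ⇒ 0x3B007 (P1/RW1/US1/PS0)
  ⇒ phys 0x3BD1E  [4 reads]

Entries read for #0: 4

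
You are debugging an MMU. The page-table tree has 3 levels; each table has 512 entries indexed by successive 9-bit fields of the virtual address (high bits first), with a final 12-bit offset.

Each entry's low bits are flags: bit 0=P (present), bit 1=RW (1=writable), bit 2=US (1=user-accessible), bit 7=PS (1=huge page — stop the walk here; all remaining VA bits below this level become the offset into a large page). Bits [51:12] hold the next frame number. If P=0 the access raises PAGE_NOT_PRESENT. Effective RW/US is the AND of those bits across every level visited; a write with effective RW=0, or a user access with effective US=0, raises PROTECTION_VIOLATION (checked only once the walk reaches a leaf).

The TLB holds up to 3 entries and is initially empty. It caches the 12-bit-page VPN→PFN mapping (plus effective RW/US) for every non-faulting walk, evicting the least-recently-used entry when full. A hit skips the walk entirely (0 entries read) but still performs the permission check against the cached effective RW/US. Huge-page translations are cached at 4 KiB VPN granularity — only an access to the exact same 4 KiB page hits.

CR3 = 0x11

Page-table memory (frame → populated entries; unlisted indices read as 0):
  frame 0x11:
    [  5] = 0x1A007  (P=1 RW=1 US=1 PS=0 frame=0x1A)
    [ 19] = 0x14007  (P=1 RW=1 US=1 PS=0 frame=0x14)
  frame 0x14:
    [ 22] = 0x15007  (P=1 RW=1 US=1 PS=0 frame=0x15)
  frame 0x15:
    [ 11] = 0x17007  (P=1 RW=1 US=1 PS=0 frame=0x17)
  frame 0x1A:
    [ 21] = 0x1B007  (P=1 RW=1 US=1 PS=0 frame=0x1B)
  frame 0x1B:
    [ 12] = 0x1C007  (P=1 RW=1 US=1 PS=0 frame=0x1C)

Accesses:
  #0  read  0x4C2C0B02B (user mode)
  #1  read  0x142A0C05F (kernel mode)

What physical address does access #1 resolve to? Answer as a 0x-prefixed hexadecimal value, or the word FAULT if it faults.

Walk each access:
#0 VA=0x4C2C0B02B (r,user):
  L0 @0x11[19] → 0x14007  P=1,RW=1,US=1,PS=0
  L1 @0x14[22] → 0x15007  P=1,RW=1,US=1,PS=0
  L2 @0x15[11] → 0x17007  P=1,RW=1,US=1,PS=0
  → PA=0x1702B  (3 entries read)
#1 VA=0x142A0C05F (r,kernel):
  L0 @0x11[5] → 0x1A007  P=1,RW=1,US=1,PS=0
  L1 @0x1A[21] → 0x1B007  P=1,RW=1,US=1,PS=0
  L2 @0x1B[12] → 0x1C007  P=1,RW=1,US=1,PS=0
  → PA=0x1C05F  (3 entries read)

Access #1 PA: 0x1C05F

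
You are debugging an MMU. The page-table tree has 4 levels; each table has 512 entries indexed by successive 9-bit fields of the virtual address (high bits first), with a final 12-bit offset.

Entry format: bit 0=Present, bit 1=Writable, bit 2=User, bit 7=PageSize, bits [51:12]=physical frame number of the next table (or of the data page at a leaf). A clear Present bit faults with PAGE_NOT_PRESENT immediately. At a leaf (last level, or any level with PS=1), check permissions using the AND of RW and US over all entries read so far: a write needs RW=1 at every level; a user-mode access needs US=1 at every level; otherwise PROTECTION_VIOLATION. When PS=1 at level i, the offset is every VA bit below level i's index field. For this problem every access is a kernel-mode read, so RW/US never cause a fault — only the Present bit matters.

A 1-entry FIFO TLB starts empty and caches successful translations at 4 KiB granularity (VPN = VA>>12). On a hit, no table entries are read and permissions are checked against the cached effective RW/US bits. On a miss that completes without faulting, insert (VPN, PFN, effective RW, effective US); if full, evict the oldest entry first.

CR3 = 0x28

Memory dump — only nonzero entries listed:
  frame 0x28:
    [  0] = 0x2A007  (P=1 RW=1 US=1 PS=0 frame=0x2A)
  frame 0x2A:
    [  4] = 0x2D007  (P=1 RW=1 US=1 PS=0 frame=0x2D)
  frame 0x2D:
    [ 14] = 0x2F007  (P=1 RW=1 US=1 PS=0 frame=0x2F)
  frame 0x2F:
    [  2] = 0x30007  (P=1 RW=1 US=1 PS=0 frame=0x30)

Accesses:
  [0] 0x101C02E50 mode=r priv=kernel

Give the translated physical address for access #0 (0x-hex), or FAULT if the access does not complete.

Walk each access:
#0 VA=0x101C02E50 (r,kernel):
  [0] read 0x28 idx=0: raw=0x2A007 flags P=1 W=1 U=1 S=0
  [1] read 0x2A idx=4: raw=0x2D007 flags P=1 W=1 U=1 S=0
  [2] read 0x2D idx=14: raw=0x2F007 flags P=1 W=1 U=1 S=0
  [3] read 0x2F idx=2: raw=0x30007 flags P=1 W=1 U=1 S=0
  → PA=0x30E50  (4 entries read)

Access #0 PA: 0x30E50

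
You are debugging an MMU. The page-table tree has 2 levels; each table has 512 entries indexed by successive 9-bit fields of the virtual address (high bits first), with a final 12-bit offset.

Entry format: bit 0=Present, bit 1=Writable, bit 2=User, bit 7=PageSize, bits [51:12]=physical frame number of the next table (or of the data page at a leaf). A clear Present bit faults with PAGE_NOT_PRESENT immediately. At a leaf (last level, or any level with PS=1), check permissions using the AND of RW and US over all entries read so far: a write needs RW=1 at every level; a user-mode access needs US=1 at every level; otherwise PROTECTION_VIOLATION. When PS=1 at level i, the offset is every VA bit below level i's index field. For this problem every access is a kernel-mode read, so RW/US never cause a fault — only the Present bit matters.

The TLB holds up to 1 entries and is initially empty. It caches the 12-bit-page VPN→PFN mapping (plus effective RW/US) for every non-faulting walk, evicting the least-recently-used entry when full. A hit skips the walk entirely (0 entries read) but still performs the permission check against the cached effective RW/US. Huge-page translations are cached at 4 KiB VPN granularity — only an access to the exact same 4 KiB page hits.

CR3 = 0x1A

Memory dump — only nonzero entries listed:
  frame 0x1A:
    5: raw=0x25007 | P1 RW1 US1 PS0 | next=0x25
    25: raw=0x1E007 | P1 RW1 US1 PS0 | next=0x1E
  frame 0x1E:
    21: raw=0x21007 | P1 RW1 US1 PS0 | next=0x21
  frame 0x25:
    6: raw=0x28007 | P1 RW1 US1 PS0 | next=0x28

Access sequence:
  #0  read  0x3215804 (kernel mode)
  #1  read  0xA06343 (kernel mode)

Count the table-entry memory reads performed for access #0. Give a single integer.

Trace:
#0 VA=0x3215804 (r,kernel):
  L0: frame=0x1A idx=25 entry=0x1E007 [P=1 RW=1 US=1 PS=0]
  L1: frame=0x1E idx=21 entry=0x21007 [P=1 RW=1 US=1 PS=0]
  ⇒ phys 0x21804  [2 reads]
#1 VA=0xA06343 (r,kernel):
  L0: frame=0x1A idx=5 entry=0x25007 [P=1 RW=1 US=1 PS=0]
  L1: frame=0x25 idx=6 entry=0x28007 [P=1 RW=1 US=1 PS=0]
  ⇒ phys 0x28343  [2 reads]

Entries read for #0: 2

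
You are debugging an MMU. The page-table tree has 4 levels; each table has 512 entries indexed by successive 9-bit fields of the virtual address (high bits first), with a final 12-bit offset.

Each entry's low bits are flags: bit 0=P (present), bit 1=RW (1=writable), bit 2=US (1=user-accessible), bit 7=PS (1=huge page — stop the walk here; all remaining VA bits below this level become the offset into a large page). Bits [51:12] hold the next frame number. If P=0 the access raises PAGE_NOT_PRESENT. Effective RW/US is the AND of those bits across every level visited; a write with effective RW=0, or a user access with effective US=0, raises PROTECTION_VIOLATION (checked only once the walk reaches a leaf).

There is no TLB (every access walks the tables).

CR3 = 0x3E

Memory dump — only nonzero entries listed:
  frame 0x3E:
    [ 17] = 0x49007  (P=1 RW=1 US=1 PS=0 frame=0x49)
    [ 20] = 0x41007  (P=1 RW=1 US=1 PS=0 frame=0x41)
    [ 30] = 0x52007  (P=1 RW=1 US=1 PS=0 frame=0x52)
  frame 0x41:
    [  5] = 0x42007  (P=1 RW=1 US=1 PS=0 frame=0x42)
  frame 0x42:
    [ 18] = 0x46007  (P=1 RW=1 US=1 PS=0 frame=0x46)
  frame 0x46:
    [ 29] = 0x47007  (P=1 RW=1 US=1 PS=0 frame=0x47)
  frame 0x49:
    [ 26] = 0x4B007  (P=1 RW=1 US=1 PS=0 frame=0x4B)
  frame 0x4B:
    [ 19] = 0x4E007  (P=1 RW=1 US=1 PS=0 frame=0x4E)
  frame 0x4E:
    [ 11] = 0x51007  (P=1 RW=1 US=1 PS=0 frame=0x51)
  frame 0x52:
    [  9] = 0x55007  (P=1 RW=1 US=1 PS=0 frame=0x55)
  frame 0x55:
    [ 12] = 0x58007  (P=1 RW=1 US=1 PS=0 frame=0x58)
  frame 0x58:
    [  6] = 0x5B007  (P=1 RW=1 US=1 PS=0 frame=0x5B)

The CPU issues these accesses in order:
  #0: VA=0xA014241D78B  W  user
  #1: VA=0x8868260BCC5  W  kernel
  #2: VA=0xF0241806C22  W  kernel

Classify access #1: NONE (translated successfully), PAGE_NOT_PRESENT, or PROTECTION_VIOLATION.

Per-access translation:
#0 VA=0xA014241D78B (w,user):
  lvl0: tbl 0x3E, slot 20 ⇒ 0x41007 (P1/RW1/US1/PS0)
  lvl1: tbl 0x41, slot 5 ⇒ 0x42007 (P1/RW1/US1/PS0)
  lvl2: tbl 0x42, slot 18 ⇒ 0x46007 (P1/RW1/US1/PS0)
  lvl3: tbl 0x46, slot 29 ⇒ 0x47007 (P1/RW1/US1/PS0)
  ⇒ phys 0x4778B  [4 reads]
#1 VA=0x8868260BCC5 (w,kernel):
  lvl0: tbl 0x3E, slot 17 ⇒ 0x49007 (P1/RW1/US1/PS0)
  lvl1: tbl 0x49, slot 26 ⇒ 0x4B007 (P1/RW1/US1/PS0)
  lvl2: tbl 0x4B, slot 19 ⇒ 0x4E007 (P1/RW1/US1/PS0)
  lvl3: tbl 0x4E, slot 11 ⇒ 0x51007 (P1/RW1/US1/PS0)
  ⇒ phys 0x51CC5  [4 reads]
#2 VA=0xF0241806C22 (w,kernel):
  lvl0: tbl 0x3E, slot 30 ⇒ 0x52007 (P1/RW1/US1/PS0)
  lvl1: tbl 0x52, slot 9 ⇒ 0x55007 (P1/RW1/US1/PS0)
  lvl2: tbl 0x55, slot 12 ⇒ 0x58007 (P1/RW1/US1/PS0)
  lvl3: tbl 0x58, slot 6 ⇒ 0x5B007 (P1/RW1/US1/PS0)
  ⇒ phys 0x5BC22  [4 reads]

Access #1 fault: NONE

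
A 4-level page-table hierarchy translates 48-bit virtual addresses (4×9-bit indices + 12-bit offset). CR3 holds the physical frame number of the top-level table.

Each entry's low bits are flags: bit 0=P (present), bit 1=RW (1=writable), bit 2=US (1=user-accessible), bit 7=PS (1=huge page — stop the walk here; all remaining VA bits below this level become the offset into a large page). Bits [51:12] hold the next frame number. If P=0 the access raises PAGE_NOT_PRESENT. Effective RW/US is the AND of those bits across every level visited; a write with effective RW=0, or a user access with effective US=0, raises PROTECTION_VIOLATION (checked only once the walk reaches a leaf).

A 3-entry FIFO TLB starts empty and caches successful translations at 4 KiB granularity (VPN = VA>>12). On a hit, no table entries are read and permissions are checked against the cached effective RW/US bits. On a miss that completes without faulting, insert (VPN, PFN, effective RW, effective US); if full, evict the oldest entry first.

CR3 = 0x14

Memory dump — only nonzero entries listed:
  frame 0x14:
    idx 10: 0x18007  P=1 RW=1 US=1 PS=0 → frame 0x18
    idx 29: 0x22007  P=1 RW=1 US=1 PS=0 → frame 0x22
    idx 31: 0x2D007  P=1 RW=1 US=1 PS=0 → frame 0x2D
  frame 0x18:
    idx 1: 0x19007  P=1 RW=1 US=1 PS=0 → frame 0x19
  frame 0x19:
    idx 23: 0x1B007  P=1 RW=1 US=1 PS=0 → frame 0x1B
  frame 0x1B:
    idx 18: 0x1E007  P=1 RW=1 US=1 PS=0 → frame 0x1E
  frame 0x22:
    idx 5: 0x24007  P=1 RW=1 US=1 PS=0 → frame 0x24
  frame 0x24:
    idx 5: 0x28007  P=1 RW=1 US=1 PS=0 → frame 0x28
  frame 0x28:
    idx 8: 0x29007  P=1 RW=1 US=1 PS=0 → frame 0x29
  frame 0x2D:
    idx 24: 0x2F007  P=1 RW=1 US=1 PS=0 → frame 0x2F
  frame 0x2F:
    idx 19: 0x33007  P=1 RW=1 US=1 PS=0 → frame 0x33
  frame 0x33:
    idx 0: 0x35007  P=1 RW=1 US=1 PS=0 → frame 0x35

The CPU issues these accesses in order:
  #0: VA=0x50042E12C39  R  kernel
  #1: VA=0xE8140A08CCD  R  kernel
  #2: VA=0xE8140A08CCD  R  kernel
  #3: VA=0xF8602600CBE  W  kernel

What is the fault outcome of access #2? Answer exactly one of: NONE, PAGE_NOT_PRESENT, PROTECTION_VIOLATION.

Walk each access:
#0 VA=0x50042E12C39 (r,kernel):
  L0: frame=0x14 idx=10 entry=0x18007 [P=1 RW=1 US=1 PS=0]
  L1: frame=0x18 idx=1 entry=0x19007 [P=1 RW=1 US=1 PS=0]
  L2: frame=0x19 idx=23 entry=0x1B007 [P=1 RW=1 US=1 PS=0]
  L3: frame=0x1B idx=18 entry=0x1E007 [P=1 RW=1 US=1 PS=0]
  ✓ 0x1EC39  — 4 lookups
#1 VA=0xE8140A08CCD (r,kernel):
  L0: frame=0x14 idx=29 entry=0x22007 [P=1 RW=1 US=1 PS=0]
  L1: frame=0x22 idx=5 entry=0x24007 [P=1 RW=1 US=1 PS=0]
  L2: frame=0x24 idx=5 entry=0x28007 [P=1 RW=1 US=1 PS=0]
  L3: frame=0x28 idx=8 entry=0x29007 [P=1 RW=1 US=1 PS=0]
  ✓ 0x29CCD  — 4 lookups
#2 VA=0xE8140A08CCD (r,kernel):
  TLB hit vpn=0xE8140A08 → PA=0x29CCD
#3 VA=0xF8602600CBE (w,kernel):
  L0: frame=0x14 idx=31 entry=0x2D007 [P=1 RW=1 US=1 PS=0]
  L1: frame=0x2D idx=24 entry=0x2F007 [P=1 RW=1 US=1 PS=0]
  L2: frame=0x2F idx=19 entry=0x33007 [P=1 RW=1 US=1 PS=0]
  L3: frame=0x33 idx=0 entry=0x35007 [P=1 RW=1 US=1 PS=0]
  ✓ 0x35CBE  — 4 lookups

Access #2 fault: NONE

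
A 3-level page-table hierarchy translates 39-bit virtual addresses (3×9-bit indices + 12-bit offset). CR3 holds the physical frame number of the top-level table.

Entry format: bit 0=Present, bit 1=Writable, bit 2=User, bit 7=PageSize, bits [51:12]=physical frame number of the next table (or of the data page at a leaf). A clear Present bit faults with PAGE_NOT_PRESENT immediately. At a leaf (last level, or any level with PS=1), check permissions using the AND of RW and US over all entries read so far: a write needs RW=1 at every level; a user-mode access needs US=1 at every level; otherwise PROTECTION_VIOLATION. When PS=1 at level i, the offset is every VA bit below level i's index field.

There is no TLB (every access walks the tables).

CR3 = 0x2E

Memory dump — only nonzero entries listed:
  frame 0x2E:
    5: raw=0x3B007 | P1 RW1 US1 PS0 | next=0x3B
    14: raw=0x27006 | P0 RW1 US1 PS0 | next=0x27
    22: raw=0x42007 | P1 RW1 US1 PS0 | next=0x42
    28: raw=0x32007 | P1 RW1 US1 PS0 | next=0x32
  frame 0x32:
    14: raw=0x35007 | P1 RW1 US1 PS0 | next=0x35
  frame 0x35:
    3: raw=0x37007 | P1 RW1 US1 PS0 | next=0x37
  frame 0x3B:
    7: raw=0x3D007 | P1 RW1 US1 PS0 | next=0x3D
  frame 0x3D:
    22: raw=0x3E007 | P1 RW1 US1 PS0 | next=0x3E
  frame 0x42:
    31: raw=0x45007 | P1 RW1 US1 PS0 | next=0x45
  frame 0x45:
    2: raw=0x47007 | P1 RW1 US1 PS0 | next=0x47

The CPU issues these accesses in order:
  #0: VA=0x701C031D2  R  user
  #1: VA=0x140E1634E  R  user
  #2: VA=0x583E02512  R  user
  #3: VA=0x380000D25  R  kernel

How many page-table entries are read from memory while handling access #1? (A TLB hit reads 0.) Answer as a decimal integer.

Per-access translation:
#0 VA=0x701C031D2 (r,user):
  L0: frame=0x2E idx=28 entry=0x32007 [P=1 RW=1 US=1 PS=0]
  L1: frame=0x32 idx=14 entry=0x35007 [P=1 RW=1 US=1 PS=0]
  L2: frame=0x35 idx=3 entry=0x37007 [P=1 RW=1 US=1 PS=0]
  ✓ 0x371D2  — 3 lookups
#1 VA=0x140E1634E (r,user):
  L0: frame=0x2E idx=5 entry=0x3B007 [P=1 RW=1 US=1 PS=0]
  L1: frame=0x3B idx=7 entry=0x3D007 [P=1 RW=1 US=1 PS=0]
  L2: frame=0x3D idx=22 entry=0x3E007 [P=1 RW=1 US=1 PS=0]
  ✓ 0x3E34E  — 3 lookups
#2 VA=0x583E02512 (r,user):
  L0: frame=0x2E idx=22 entry=0x42007 [P=1 RW=1 US=1 PS=0]
  L1: frame=0x42 idx=31 entry=0x45007 [P=1 RW=1 US=1 PS=0]
  L2: frame=0x45 idx=2 entry=0x47007 [P=1 RW=1 US=1 PS=0]
  ✓ 0x47512  — 3 lookups
#3 VA=0x380000D25 (r,kernel):
  L0: frame=0x2E idx=14 entry=0x27006 [P=0 RW=1 US=1 PS=0]
  → PAGE_NOT_PRESENT  (1 entries read)

Entries read for #1: 3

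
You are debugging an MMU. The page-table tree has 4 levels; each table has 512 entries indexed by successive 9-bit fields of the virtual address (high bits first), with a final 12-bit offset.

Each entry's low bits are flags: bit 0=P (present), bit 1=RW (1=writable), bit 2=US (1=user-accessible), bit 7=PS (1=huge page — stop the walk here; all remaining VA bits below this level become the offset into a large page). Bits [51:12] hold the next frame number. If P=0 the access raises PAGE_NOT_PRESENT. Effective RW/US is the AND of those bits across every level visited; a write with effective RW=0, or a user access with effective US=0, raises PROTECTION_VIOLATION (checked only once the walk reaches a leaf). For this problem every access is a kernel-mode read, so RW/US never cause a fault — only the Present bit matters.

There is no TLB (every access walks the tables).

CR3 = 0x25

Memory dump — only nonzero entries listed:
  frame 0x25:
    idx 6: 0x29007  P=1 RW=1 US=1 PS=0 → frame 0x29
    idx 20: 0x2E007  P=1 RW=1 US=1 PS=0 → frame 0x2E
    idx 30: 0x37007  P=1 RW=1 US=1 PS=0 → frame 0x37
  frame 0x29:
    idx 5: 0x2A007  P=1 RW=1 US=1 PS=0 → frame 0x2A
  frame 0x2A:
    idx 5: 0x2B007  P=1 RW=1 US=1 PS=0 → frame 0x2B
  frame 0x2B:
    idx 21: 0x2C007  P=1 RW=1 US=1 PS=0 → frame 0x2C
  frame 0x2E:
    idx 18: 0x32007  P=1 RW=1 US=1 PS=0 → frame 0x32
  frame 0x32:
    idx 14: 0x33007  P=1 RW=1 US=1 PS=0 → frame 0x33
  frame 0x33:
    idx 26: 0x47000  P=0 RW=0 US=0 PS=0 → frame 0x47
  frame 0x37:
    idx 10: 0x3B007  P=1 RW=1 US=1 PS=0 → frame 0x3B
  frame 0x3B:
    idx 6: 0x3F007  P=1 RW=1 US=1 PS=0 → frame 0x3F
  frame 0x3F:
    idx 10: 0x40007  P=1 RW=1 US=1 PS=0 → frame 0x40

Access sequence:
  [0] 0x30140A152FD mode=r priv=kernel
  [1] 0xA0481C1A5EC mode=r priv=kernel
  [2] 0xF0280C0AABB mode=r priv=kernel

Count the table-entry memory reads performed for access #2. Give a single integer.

Trace:
#0 VA=0x30140A152FD (r,kernel):
  [0] read 0x25 idx=6: raw=0x29007 flags P=1 W=1 U=1 S=0
  [1] read 0x29 idx=5: raw=0x2A007 flags P=1 W=1 U=1 S=0
  [2] read 0x2A idx=5: raw=0x2B007 flags P=1 W=1 U=1 S=0
  [3] read 0x2B idx=21: raw=0x2C007 flags P=1 W=1 U=1 S=0
  → PA=0x2C2FD  (4 entries read)
#1 VA=0xA0481C1A5EC (r,kernel):
  [0] read 0x25 idx=20: raw=0x2E007 flags P=1 W=1 U=1 S=0
  [1] read 0x2E idx=18: raw=0x32007 flags P=1 W=1 U=1 S=0
  [2] read 0x32 idx=14: raw=0x33007 flags P=1 W=1 U=1 S=0
  [3] read 0x33 idx=26: raw=0x47000 flags P=0 W=0 U=0 S=0
  → PAGE_NOT_PRESENT  (4 entries read)
#2 VA=0xF0280C0AABB (r,kernel):
  [0] read 0x25 idx=30: raw=0x37007 flags P=1 W=1 U=1 S=0
  [1] read 0x37 idx=10: raw=0x3B007 flags P=1 W=1 U=1 S=0
  [2] read 0x3B idx=6: raw=0x3F007 flags P=1 W=1 U=1 S=0
  [3] read 0x3F idx=10: raw=0x40007 flags P=1 W=1 U=1 S=0
  → PA=0x40ABB  (4 entries read)

Entries read for #2: 4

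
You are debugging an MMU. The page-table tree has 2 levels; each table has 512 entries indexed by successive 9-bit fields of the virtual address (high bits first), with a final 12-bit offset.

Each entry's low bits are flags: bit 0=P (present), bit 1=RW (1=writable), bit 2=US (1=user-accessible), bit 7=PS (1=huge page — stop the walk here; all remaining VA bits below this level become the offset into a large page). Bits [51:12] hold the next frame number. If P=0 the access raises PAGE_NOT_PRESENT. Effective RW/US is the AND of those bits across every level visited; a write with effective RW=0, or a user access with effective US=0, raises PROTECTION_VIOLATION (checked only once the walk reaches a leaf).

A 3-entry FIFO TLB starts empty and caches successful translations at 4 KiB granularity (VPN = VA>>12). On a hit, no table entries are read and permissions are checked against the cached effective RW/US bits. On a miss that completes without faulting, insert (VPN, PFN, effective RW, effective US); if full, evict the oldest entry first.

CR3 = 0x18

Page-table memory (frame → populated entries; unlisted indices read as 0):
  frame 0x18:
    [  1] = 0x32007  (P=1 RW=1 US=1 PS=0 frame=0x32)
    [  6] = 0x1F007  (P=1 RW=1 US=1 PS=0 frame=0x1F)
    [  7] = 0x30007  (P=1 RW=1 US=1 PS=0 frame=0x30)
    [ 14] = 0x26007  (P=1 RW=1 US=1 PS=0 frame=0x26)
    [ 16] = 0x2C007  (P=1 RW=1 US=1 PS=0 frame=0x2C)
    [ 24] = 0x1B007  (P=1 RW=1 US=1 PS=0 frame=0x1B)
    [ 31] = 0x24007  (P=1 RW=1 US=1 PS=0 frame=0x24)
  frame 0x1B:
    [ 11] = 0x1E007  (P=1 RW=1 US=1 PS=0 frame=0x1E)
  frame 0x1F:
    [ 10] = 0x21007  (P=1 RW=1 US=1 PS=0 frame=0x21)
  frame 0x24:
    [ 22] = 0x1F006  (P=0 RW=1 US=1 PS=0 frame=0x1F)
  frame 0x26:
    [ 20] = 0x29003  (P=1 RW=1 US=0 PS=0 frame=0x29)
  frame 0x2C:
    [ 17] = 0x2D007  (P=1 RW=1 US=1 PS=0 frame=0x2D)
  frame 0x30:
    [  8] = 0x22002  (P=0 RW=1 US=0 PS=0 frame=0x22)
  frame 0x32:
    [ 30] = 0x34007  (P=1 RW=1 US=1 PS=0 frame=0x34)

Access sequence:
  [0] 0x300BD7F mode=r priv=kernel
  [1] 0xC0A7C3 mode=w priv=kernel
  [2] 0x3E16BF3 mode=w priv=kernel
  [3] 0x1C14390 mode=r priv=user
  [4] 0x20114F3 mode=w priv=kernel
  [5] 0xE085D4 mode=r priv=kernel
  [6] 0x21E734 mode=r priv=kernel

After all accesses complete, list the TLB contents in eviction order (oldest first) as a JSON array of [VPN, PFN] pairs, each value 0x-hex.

Walk each access:
#0 VA=0x300BD7F (r,kernel):
  L0 @0x18[24] → 0x1B007  P=1,RW=1,US=1,PS=0
  L1 @0x1B[11] → 0x1E007  P=1,RW=1,US=1,PS=0
  → PA=0x1ED7F  (2 entries read)
#1 VA=0xC0A7C3 (w,kernel):
  L0 @0x18[6] → 0x1F007  P=1,RW=1,US=1,PS=0
  L1 @0x1F[10] → 0x21007  P=1,RW=1,US=1,PS=0
  → PA=0x217C3  (2 entries read)
#2 VA=0x3E16BF3 (w,kernel):
  L0 @0x18[31] → 0x24007  P=1,RW=1,US=1,PS=0
  L1 @0x24[22] → 0x1F006  P=0,RW=1,US=1,PS=0
  ✗ PAGE_NOT_PRESENT  [2 reads]
#3 VA=0x1C14390 (r,user):
  L0 @0x18[14] → 0x26007  P=1,RW=1,US=1,PS=0
  L1 @0x26[20] → 0x29003  P=1,RW=1,US=0,PS=0
  ✗ PROTECTION_VIOLATION  [2 reads]
#4 VA=0x20114F3 (w,kernel):
  L0 @0x18[16] → 0x2C007  P=1,RW=1,US=1,PS=0
  L1 @0x2C[17] → 0x2D007  P=1,RW=1,US=1,PS=0
  → PA=0x2D4F3  (2 entries read)
#5 VA=0xE085D4 (r,kernel):
  L0 @0x18[7] → 0x30007  P=1,RW=1,US=1,PS=0
  L1 @0x30[8] → 0x22002  P=0,RW=1,US=0,PS=0
  ✗ PAGE_NOT_PRESENT  [2 reads]
#6 VA=0x21E734 (r,kernel):
  L0 @0x18[1] → 0x32007  P=1,RW=1,US=1,PS=0
  L1 @0x32[30] → 0x34007  P=1,RW=1,US=1,PS=0
  → PA=0x34734  (2 entries read)

TLB: [["0xC0A", "0x21"], ["0x2011", "0x2D"], ["0x21E", "0x34"]]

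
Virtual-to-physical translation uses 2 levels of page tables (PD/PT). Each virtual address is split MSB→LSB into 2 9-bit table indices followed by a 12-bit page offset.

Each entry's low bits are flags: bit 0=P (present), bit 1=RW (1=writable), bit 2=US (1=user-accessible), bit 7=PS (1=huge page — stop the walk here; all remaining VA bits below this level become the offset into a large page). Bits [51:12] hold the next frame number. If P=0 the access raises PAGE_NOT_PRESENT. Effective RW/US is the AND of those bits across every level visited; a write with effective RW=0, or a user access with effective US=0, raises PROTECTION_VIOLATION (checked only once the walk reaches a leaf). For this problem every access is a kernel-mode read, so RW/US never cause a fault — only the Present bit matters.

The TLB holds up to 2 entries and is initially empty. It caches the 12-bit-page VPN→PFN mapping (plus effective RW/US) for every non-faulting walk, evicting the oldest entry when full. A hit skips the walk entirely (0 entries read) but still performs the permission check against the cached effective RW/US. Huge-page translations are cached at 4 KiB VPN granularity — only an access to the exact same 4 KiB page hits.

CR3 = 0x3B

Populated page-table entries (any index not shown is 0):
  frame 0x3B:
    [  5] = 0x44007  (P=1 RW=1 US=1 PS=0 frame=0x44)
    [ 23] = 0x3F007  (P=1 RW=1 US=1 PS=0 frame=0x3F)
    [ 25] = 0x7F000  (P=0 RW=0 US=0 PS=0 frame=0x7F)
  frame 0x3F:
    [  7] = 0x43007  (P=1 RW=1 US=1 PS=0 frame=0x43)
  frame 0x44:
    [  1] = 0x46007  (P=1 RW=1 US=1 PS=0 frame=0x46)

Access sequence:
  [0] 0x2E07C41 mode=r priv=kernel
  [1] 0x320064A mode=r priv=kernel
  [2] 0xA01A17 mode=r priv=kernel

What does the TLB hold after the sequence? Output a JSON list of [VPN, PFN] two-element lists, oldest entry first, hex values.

Per-access translation:
#0 VA=0x2E07C41 (r,kernel):
  lvl0: tbl 0x3B, slot 23 ⇒ 0x3F007 (P1/RW1/US1/PS0)
  lvl1: tbl 0x3F, slot 7 ⇒ 0x43007 (P1/RW1/US1/PS0)
  ⇒ phys 0x43C41  [2 reads]
#1 VA=0x320064A (r,kernel):
  lvl0: tbl 0x3B, slot 25 ⇒ 0x7F000 (P0/RW0/US0/PS0)
  ✗ PAGE_NOT_PRESENT  [1 reads]
#2 VA=0xA01A17 (r,kernel):
  lvl0: tbl 0x3B, slot 5 ⇒ 0x44007 (P1/RW1/US1/PS0)
  lvl1: tbl 0x44, slot 1 ⇒ 0x46007 (P1/RW1/US1/PS0)
  ⇒ phys 0x46A17  [2 reads]

TLB: [["0x2E07", "0x43"], ["0xA01", "0x46"]]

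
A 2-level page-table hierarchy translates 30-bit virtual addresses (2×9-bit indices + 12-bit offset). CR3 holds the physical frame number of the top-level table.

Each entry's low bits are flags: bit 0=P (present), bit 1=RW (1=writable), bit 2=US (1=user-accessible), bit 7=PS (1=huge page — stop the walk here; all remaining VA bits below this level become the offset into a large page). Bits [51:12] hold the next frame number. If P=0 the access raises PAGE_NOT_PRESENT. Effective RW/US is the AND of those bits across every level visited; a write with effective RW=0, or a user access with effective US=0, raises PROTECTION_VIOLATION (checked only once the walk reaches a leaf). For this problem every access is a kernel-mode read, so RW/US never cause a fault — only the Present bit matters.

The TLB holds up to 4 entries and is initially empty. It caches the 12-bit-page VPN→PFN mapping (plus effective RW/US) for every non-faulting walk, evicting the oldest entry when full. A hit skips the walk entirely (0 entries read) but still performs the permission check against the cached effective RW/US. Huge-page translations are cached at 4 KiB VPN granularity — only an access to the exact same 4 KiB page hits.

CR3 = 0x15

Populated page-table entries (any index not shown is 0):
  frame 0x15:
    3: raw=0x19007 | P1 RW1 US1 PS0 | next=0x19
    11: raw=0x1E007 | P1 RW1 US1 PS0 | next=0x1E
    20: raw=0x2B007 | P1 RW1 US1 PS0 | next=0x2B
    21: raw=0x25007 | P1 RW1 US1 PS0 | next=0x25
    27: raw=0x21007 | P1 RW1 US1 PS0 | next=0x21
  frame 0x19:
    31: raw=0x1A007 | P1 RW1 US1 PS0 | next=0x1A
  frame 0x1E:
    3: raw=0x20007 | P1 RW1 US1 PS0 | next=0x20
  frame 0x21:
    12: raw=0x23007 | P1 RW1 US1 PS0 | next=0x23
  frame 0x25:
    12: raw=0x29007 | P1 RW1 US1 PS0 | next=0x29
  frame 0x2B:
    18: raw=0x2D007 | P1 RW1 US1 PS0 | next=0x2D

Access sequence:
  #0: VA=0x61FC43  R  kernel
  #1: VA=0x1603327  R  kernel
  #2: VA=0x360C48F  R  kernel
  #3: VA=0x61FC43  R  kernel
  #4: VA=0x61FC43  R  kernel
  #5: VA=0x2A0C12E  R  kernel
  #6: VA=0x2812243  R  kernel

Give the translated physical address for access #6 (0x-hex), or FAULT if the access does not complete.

Trace:
#0 VA=0x61FC43 (r,kernel):
  L0: frame=0x15 idx=3 entry=0x19007 [P=1 RW=1 US=1 PS=0]
  L1: frame=0x19 idx=31 entry=0x1A007 [P=1 RW=1 US=1 PS=0]
  → PA=0x1AC43  (2 entries read)
#1 VA=0x1603327 (r,kernel):
  L0: frame=0x15 idx=11 entry=0x1E007 [P=1 RW=1 US=1 PS=0]
  L1: frame=0x1E idx=3 entry=0x20007 [P=1 RW=1 US=1 PS=0]
  → PA=0x20327  (2 entries read)
#2 VA=0x360C48F (r,kernel):
  L0: frame=0x15 idx=27 entry=0x21007 [P=1 RW=1 US=1 PS=0]
  L1: frame=0x21 idx=12 entry=0x23007 [P=1 RW=1 US=1 PS=0]
  → PA=0x2348F  (2 entries read)
#3 VA=0x61FC43 (r,kernel):
  TLB hit vpn=0x61F → PA=0x1AC43
#4 VA=0x61FC43 (r,kernel):
  TLB hit vpn=0x61F → PA=0x1AC43
#5 VA=0x2A0C12E (r,kernel):
  L0: frame=0x15 idx=21 entry=0x25007 [P=1 RW=1 US=1 PS=0]
  L1: frame=0x25 idx=12 entry=0x29007 [P=1 RW=1 US=1 PS=0]
  → PA=0x2912E  (2 entries read)
#6 VA=0x2812243 (r,kernel):
  L0: frame=0x15 idx=20 entry=0x2B007 [P=1 RW=1 US=1 PS=0]
  L1: frame=0x2B idx=18 entry=0x2D007 [P=1 RW=1 US=1 PS=0]
  → PA=0x2D243  (2 entries read)

Access #6 PA: 0x2D243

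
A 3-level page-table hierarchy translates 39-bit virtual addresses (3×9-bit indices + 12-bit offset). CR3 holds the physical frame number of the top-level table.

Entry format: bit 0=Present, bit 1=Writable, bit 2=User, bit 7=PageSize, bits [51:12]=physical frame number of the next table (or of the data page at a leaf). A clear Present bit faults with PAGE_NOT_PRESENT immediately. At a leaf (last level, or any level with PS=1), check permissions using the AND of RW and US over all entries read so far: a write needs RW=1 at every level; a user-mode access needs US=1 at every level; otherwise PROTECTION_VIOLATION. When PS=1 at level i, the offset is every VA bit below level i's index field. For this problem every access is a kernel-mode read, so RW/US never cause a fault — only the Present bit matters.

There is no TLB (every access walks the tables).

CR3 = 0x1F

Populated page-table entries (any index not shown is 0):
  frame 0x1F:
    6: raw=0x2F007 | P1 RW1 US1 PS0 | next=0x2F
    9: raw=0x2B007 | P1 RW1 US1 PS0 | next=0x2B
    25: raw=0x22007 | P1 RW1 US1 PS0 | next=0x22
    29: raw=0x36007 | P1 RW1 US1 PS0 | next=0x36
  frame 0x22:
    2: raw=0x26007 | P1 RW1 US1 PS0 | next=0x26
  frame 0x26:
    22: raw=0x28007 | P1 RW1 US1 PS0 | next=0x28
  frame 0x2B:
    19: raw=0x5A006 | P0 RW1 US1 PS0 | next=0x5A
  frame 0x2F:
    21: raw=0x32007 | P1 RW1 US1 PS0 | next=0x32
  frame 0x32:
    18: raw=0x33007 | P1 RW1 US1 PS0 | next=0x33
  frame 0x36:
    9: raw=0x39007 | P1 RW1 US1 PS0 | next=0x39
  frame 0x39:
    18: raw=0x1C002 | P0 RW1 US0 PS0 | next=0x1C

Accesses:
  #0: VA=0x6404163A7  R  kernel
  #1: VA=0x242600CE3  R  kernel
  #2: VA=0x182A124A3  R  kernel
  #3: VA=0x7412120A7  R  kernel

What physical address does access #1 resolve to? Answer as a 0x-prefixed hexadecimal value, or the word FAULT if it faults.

Per-access translation:
#0 VA=0x6404163A7 (r,kernel):
  lvl0: tbl 0x1F, slot 25 ⇒ 0x22007 (P1/RW1/US1/PS0)
  lvl1: tbl 0x22, slot 2 ⇒ 0x26007 (P1/RW1/US1/PS0)
  lvl2: tbl 0x26, slot 22 ⇒ 0x28007 (P1/RW1/US1/PS0)
  ⇒ phys 0x283A7  [3 reads]
#1 VA=0x242600CE3 (r,kernel):
  lvl0: tbl 0x1F, slot 9 ⇒ 0x2B007 (P1/RW1/US1/PS0)
  lvl1: tbl 0x2B, slot 19 ⇒ 0x5A006 (P0/RW1/US1/PS0)
  → PAGE_NOT_PRESENT  (2 entries read)
#2 VA=0x182A124A3 (r,kernel):
  lvl0: tbl 0x1F, slot 6 ⇒ 0x2F007 (P1/RW1/US1/PS0)
  lvl1: tbl 0x2F, slot 21 ⇒ 0x32007 (P1/RW1/US1/PS0)
  lvl2: tbl 0x32, slot 18 ⇒ 0x33007 (P1/RW1/US1/PS0)
  ⇒ phys 0x334A3  [3 reads]
#3 VA=0x7412120A7 (r,kernel):
  lvl0: tbl 0x1F, slot 29 ⇒ 0x36007 (P1/RW1/US1/PS0)
  lvl1: tbl 0x36, slot 9 ⇒ 0x39007 (P1/RW1/US1/PS0)
  lvl2: tbl 0x39, slot 18 ⇒ 0x1C002 (P0/RW1/US0/PS0)
  → PAGE_NOT_PRESENT  (3 entries read)

Access #1 PA: FAULT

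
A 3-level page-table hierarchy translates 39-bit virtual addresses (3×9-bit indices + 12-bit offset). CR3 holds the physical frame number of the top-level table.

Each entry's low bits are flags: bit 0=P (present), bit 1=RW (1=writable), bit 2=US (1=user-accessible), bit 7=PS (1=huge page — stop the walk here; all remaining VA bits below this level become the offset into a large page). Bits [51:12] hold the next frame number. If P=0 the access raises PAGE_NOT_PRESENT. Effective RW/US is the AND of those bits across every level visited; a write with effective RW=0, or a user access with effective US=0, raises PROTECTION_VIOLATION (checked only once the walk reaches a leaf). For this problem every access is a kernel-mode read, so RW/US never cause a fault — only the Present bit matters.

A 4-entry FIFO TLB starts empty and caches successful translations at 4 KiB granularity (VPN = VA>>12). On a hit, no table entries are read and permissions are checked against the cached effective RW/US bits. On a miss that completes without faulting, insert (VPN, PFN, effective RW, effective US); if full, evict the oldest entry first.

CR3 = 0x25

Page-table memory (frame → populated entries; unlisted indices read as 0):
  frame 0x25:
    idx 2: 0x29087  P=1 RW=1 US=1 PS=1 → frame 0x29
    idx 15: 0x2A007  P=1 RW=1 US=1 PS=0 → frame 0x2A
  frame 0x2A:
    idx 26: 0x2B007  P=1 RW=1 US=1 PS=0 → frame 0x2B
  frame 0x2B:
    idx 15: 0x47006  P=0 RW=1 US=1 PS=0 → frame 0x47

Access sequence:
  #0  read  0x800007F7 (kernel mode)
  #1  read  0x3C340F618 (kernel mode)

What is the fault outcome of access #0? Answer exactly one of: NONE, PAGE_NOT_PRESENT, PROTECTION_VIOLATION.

Trace:
#0 VA=0x800007F7 (r,kernel):
  L0 @0x25[2] → 0x29087  P=1,RW=1,US=1,PS=1
  ✓ 0x297F7 (huge @L0)  — 1 lookups
#1 VA=0x3C340F618 (r,kernel):
  L0 @0x25[15] → 0x2A007  P=1,RW=1,US=1,PS=0
  L1 @0x2A[26] → 0x2B007  P=1,RW=1,US=1,PS=0
  L2 @0x2B[15] → 0x47006  P=0,RW=1,US=1,PS=0
  ⇒ fault: PAGE_NOT_PRESENT  — 3 lookups

Access #0 fault: NONE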